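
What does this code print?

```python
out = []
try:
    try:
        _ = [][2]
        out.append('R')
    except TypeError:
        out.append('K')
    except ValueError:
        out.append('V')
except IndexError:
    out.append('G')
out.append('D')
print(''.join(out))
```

Execution trace: 'G' (outer except IndexError) → 'D' (after the try/except). Output: GD

Answer: GD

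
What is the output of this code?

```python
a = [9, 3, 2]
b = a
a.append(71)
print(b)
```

Key concept: basic list aliasing.
Step by step:
`a = [9, 3, 2]` → a = [9, 3, 2]
`b = a` → b = [9, 3, 2] (same object as a)
`a.append(71)` → a = [9, 3, 2, 71] (same object as b); b = [9, 3, 2, 71] (same object as a)
`print(b)` → prints [9, 3, 2, 71]

Answer: [9, 3, 2, 71]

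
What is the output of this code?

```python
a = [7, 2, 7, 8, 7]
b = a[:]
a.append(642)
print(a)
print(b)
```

Key concept: slice [:] creates copy.
Step by step:
`a = [7, 2, 7, 8, 7]` → a = [7, 2, 7, 8, 7]
`b = a[:]` → b = [7, 2, 7, 8, 7]
`a.append(642)` → a = [7, 2, 7, 8, 7, 642]
`print(a)` → prints [7, 2, 7, 8, 7, 642]
`print(b)` → prints [7, 2, 7, 8, 7]

Answer:
[7, 2, 7, 8, 7, 642]
[7, 2, 7, 8, 7]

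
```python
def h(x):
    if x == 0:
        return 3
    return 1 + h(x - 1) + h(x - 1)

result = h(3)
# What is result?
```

h(x) = 1 + 2·h(x-1), h(0)=3. Closed form: (3+1)·2^3 - 1 = 31.

Answer: 31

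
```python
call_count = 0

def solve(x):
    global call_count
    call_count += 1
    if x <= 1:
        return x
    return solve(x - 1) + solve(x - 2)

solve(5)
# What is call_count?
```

Calls(x) = 1 + Calls(x-1) + Calls(x-2); Calls(0)=Calls(1)=1. For x=5 this gives 15.

Answer: 15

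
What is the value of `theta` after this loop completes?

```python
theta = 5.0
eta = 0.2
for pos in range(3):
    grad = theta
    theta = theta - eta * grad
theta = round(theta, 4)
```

Gradient descent: w = 5.0 * (1 - 0.2)^3
`theta` takes the values: 5.0 → 4.0 → 3.2 → 2.56

Answer: 2.56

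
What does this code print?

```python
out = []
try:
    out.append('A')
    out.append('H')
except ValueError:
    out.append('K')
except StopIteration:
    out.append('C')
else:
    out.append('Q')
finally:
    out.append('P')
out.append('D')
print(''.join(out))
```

Execution trace: 'A' (try body) → 'H' (try body, no exception) → 'Q' (else) → 'P' (finally) → 'D' (after the try/except). Output: AHQPD

Answer: AHQPD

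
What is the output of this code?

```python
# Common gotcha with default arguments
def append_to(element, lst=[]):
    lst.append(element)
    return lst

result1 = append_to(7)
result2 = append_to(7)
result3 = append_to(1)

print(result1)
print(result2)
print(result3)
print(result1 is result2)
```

Key concept: mutable default argument gotcha.
Step by step:
`result1 = append_to(7)` → result1 = [7]
`result2 = append_to(7)` → result1 = [7, 7] (same object as result2); result2 = [7, 7] (same object as result1)
`result3 = append_to(1)` → result1 = [7, 7, 1] (same object as result2, result3); result2 = [7, 7, 1] (same object as result1, result3); result3 = [7, 7, 1] (same object as result1, result2)
`print(result1)` → prints [7, 7, 1]
`print(result2)` → prints [7, 7, 1]
`print(result3)` → prints [7, 7, 1]
`print(result1 is result2)` → prints True

Answer:
[7, 7, 1]
[7, 7, 1]
[7, 7, 1]
True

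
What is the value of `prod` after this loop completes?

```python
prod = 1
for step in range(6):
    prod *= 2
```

2^6 = 64
`prod` takes the values: 1 → 2 → 4 → 8 → 16 → 32 → 64

Answer: 64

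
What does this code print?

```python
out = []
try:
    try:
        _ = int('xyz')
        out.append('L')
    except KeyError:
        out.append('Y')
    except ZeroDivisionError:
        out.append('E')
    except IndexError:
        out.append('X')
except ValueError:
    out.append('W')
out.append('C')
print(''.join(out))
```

Execution trace: 'W' (outer except ValueError) → 'C' (after the try/except). Output: WC

Answer: WC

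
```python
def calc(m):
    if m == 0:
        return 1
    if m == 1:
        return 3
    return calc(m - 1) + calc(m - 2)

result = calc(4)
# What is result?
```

Build up from base cases: calc(0)=1, calc(1)=3, calc(2)=4, calc(3)=7, calc(4)=11

Answer: 11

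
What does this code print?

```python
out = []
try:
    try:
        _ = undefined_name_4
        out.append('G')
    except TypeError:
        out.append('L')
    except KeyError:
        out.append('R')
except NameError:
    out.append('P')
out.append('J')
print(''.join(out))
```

Execution trace: 'P' (outer except NameError) → 'J' (after the try/except). Output: PJ

Answer: PJ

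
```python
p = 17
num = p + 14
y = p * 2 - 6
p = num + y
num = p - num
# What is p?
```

Trace:
`p = 17` → p = 17
`num = p + 14` → num = 31
`y = p * 2 - 6` → y = 28
`p = num + y` → p = 59
`num = p - num` → num = 28
So p = 59

Answer: 59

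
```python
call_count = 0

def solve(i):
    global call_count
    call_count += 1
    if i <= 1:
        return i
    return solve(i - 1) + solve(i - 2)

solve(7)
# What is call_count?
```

Calls(i) = 1 + Calls(i-1) + Calls(i-2); Calls(0)=Calls(1)=1. For i=7 this gives 41.

Answer: 41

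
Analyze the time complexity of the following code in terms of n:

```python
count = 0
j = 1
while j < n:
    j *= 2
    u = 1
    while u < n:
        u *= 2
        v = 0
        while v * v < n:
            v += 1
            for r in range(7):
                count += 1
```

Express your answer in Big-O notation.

Each loop level contributes: log n × log n × √n × 1. Multiplying the contributions gives O(√n log² n).

Answer: O(√n log² n)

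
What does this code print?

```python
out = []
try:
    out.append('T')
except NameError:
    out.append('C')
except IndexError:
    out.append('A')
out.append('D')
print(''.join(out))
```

Execution trace: 'T' (try body, no exception) → 'D' (after the try/except). Output: TD

Answer: TD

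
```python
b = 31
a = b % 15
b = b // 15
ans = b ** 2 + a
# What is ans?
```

Trace:
`b = 31` → b = 31
`a = b % 15` → a = 1
`b = b // 15` → b = 2
`ans = b ** 2 + a` → ans = 5
So ans = 5

Answer: 5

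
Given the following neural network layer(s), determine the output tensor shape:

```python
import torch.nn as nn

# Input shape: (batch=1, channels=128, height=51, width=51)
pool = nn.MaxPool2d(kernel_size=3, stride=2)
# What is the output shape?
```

Input: (1, 128, 51, 51) -> Output: (1, 128, 25, 25)

Answer: (1, 128, 25, 25)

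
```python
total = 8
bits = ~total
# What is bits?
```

Trace:
`total = 8` → total = 8
`bits = ~total` → bits = -9
So bits = -9

Answer: -9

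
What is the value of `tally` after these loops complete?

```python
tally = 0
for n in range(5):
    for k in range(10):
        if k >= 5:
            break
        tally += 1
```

Inner breaks at 5, outer runs 5 times
`tally` takes the values: 0 → 1 → 2 → 3 → 4 → 5 → 6 → 7 → 8 → 9 → 10 → 11 → 12 → 13 → 14 → 15 → 16 → 17 → 18 → 19 → 20 → 21 → 22 → 23 → 24 → 25

Answer: 25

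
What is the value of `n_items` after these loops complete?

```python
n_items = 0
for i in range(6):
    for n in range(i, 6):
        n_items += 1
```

Upper triangle: 6 + 5 + ... + 1
`n_items` takes the values: 0 → 1 → 2 → 3 → 4 → 5 → 6 → 7 → 8 → 9 → 10 → 11 → 12 → 13 → 14 → 15 → 16 → 17 → 18 → 19 → 20 → 21

Answer: 21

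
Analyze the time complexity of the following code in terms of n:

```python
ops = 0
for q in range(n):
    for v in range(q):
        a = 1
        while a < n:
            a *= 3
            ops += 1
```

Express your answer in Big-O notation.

Each loop level contributes: n × n × log n. Multiplying the contributions gives O(n^2 log n).

Answer: O(n^2 log n)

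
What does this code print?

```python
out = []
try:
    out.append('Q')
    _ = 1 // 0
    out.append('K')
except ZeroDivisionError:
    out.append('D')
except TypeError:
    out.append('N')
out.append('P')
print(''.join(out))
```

Execution trace: 'Q' (try body) → 'D' (except ZeroDivisionError) → 'P' (after the try/except). Output: QDP

Answer: QDP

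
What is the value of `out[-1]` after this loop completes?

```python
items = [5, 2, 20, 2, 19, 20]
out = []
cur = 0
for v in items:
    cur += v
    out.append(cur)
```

Cumulative sum ends at 68
`out` takes the values: [] → [5] → [5, 7] → [5, 7, 27] → [5, 7, 27, 29] → [5, 7, 27, 29, 48] → [5, 7, 27, 29, 48, 68]
So `out[-1]` = 68

Answer: 68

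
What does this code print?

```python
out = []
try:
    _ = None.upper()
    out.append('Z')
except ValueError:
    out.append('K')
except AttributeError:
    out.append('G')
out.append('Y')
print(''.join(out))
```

Execution trace: 'G' (except AttributeError) → 'Y' (after the try/except). Output: GY

Answer: GY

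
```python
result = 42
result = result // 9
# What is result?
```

Trace:
`result = 42` → result = 42
`result = result // 9` → result = 4
So result = 4

Answer: 4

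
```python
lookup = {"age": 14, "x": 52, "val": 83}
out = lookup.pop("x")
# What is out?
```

Trace:
`lookup = {"age": 14, "x": 52, "val": 83}` → lookup = {'age': 14, 'x': 52, 'val': 83}
`out = lookup.pop("x")` → lookup = {'age': 14, 'val': 83}; out = 52
So out = 52

Answer: 52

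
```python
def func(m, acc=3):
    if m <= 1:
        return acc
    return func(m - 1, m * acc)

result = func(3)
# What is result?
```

Accumulator trace (n, acc): (3, 3) -> (2, 9) -> (1, 18) -> return 18

Answer: 18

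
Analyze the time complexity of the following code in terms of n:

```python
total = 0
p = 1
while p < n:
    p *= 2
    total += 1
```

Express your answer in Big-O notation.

Each loop level contributes: log n. Multiplying the contributions gives O(log n).

Answer: O(log n)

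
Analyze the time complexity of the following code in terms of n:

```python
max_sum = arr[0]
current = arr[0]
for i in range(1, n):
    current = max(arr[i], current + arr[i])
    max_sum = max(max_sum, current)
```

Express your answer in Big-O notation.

This is Kadane's algorithm for maximum subarray. Time complexity: O(n).

Answer: O(n)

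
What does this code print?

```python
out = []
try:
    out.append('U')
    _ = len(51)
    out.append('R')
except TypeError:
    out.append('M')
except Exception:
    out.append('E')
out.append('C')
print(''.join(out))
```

Execution trace: 'U' (try body) → 'M' (except TypeError) → 'C' (after the try/except). Output: UMC

Answer: UMC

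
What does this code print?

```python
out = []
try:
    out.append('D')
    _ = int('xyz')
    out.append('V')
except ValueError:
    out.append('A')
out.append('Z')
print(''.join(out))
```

Execution trace: 'D' (try body) → 'A' (except ValueError) → 'Z' (after the try/except). Output: DAZ

Answer: DAZ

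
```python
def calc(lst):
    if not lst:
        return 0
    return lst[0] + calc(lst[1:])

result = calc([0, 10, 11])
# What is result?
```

0 + 10 + 11 + 0 = 21

Answer: 21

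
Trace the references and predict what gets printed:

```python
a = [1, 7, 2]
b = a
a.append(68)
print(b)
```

Key concept: basic list aliasing.
Step by step:
`a = [1, 7, 2]` → a = [1, 7, 2]
`b = a` → b = [1, 7, 2] (same object as a)
`a.append(68)` → a = [1, 7, 2, 68] (same object as b); b = [1, 7, 2, 68] (same object as a)
`print(b)` → prints [1, 7, 2, 68]

Answer: [1, 7, 2, 68]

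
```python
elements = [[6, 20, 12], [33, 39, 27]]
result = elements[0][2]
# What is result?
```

Trace:
`elements = [[6, 20, 12], [33, 39, 27]]` → elements = [[6, 20, 12], [33, 39, 27]]
`result = elements[0][2]` → result = 12
So result = 12

Answer: 12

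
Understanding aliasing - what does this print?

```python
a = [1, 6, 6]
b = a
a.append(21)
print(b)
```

Key concept: basic list aliasing.
Step by step:
`a = [1, 6, 6]` → a = [1, 6, 6]
`b = a` → b = [1, 6, 6] (same object as a)
`a.append(21)` → a = [1, 6, 6, 21] (same object as b); b = [1, 6, 6, 21] (same object as a)
`print(b)` → prints [1, 6, 6, 21]

Answer: [1, 6, 6, 21]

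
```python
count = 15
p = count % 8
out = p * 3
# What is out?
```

Trace:
`count = 15` → count = 15
`p = count % 8` → p = 7
`out = p * 3` → out = 21
So out = 21

Answer: 21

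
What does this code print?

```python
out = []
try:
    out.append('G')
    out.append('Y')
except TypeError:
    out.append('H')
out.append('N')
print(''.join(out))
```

Execution trace: 'G' (try body) → 'Y' (try body, no exception) → 'N' (after the try/except). Output: GYN

Answer: GYN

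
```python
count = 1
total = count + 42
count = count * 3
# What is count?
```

Trace:
`count = 1` → count = 1
`total = count + 42` → total = 43
`count = count * 3` → count = 3
So count = 3

Answer: 3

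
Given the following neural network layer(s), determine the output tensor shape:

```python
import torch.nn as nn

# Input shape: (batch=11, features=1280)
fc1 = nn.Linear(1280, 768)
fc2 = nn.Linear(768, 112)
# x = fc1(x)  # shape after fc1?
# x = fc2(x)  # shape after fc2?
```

Input: (11, 1280) -> after fc1: (11, 768) -> Output: (11, 112)

Answer: (11, 112)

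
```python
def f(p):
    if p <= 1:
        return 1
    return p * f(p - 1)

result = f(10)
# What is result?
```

f(10) = 10 * 9 * 8 * 7 * 6 * 5 * 4 * 3 * 2 * 1 = 3628800

Answer: 3628800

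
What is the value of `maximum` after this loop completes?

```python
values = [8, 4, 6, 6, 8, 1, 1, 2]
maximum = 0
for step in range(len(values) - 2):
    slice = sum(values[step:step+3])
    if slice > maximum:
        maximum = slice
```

Max sum of 3-element window in [8, 4, 6, 6, 8, 1, 1, 2]
`maximum` takes the values: 0 → 18 → 20

Answer: 20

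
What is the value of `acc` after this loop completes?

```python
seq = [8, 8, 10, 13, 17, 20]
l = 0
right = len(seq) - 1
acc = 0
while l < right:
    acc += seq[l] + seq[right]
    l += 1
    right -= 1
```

Sum of pairs from ends
`acc` takes the values: 0 → 28 → 53 → 76

Answer: 76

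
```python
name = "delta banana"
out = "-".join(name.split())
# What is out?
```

Trace:
`name = "delta banana"` → name = 'delta banana'
`out = "-".join(name.split())` → out = 'delta-banana'
So out = 'delta-banana'

Answer: 'delta-banana'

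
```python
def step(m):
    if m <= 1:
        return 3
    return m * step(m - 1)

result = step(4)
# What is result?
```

step(4) = 4 * 3 * 2 * 3 = 72

Answer: 72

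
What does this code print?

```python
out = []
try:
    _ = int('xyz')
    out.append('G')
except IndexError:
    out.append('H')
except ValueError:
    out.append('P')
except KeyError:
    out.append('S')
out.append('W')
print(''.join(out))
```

Execution trace: 'P' (except ValueError) → 'W' (after the try/except). Output: PW

Answer: PW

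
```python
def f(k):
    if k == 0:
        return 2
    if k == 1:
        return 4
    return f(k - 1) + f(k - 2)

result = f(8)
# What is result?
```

Build up from base cases: f(0)=2, f(1)=4, f(2)=6, f(3)=10, f(4)=16, f(5)=26, f(6)=42, ..., f(8)=110

Answer: 110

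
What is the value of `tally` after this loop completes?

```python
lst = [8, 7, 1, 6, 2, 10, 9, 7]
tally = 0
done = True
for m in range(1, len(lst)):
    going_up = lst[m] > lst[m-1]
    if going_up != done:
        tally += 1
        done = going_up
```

Count direction changes in [8, 7, 1, 6, 2, 10, 9, 7]
`tally` takes the values: 0 → 1 → 2 → 3 → 4 → 5

Answer: 5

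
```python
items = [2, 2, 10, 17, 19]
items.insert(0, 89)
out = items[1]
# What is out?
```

Trace:
`items = [2, 2, 10, 17, 19]` → items = [2, 2, 10, 17, 19]
`items.insert(0, 89)` → items = [89, 2, 2, 10, 17, 19]
`out = items[1]` → out = 2
So out = 2

Answer: 2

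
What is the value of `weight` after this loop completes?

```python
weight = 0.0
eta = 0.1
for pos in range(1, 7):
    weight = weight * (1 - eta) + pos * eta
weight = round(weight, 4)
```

Moving average with lr=0.1
`weight` takes the values: 0.0 → 0.1 → 0.29 → 0.561 → 0.9049 → 1.31441 → 1.782969 → 1.783

Answer: 1.783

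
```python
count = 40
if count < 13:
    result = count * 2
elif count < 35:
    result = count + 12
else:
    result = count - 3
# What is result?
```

Trace:
`count = 40` → count = 40
`if count < 13: ...` → count < 13 is False, count < 35 is False, take else branch → result = 37
So result = 37

Answer: 37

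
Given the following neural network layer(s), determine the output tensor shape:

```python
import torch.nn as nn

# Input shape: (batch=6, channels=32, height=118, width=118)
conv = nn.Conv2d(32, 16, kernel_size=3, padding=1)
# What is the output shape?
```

Input: (6, 32, 118, 118) -> Output: (6, 16, 118, 118)

Answer: (6, 16, 118, 118)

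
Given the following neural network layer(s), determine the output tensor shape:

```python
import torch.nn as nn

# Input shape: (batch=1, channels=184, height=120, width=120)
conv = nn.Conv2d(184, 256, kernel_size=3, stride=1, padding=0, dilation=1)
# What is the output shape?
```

Input: (1, 184, 120, 120) -> Output: (1, 256, 118, 118)

Answer: (1, 256, 118, 118)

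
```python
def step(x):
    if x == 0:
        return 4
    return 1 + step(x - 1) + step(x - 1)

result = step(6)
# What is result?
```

step(x) = 1 + 2·step(x-1), step(0)=4. Closed form: (4+1)·2^6 - 1 = 319.

Answer: 319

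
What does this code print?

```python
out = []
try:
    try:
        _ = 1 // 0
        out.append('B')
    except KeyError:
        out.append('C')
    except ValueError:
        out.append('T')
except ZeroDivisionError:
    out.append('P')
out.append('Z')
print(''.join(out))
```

Execution trace: 'P' (outer except ZeroDivisionError) → 'Z' (after the try/except). Output: PZ

Answer: PZ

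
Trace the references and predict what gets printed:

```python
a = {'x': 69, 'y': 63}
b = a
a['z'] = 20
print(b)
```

Key concept: dict aliasing.
Step by step:
`a = {'x': 69, 'y': 63}` → a = {'x': 69, 'y': 63}
`b = a` → b = {'x': 69, 'y': 63} (same object as a)
`a['z'] = 20` → a = {'x': 69, 'y': 63, 'z': 20} (same object as b); b = {'x': 69, 'y': 63, 'z': 20} (same object as a)
`print(b)` → prints {'x': 69, 'y': 63, 'z': 20}

Answer: {'x': 69, 'y': 63, 'z': 20}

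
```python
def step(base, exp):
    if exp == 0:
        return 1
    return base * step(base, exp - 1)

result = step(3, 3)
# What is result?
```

step(3, 3) = 3 * 3 * 3 = 27

Answer: 27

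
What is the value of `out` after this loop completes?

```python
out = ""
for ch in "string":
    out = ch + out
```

Reverse 'string'
`out` takes the values: "" → "s" → "ts" → "rts" → "irts" → "nirts" → "gnirts"

Answer: "gnirts"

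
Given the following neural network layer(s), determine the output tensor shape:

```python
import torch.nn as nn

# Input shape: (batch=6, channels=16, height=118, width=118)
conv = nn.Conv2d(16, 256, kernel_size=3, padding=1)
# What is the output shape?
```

Input: (6, 16, 118, 118) -> Output: (6, 256, 118, 118)

Answer: (6, 256, 118, 118)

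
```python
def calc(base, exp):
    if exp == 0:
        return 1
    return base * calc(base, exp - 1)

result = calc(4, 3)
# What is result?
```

calc(4, 3) = 4 * 4 * 4 = 64

Answer: 64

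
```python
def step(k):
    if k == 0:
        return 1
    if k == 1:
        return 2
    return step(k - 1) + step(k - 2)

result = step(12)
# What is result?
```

Build up from base cases: step(0)=1, step(1)=2, step(2)=3, step(3)=5, step(4)=8, step(5)=13, step(6)=21, ..., step(12)=377

Answer: 377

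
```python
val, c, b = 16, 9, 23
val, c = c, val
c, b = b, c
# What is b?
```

Trace:
`val, c, b = 16, 9, 23` → val = 16; c = 9; b = 23
`val, c = c, val` → val = 9; c = 16
`c, b = b, c` → c = 23; b = 16
So b = 16

Answer: 16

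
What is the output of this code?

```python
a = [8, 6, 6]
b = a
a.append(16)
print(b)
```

Key concept: basic list aliasing.
Step by step:
`a = [8, 6, 6]` → a = [8, 6, 6]
`b = a` → b = [8, 6, 6] (same object as a)
`a.append(16)` → a = [8, 6, 6, 16] (same object as b); b = [8, 6, 6, 16] (same object as a)
`print(b)` → prints [8, 6, 6, 16]

Answer: [8, 6, 6, 16]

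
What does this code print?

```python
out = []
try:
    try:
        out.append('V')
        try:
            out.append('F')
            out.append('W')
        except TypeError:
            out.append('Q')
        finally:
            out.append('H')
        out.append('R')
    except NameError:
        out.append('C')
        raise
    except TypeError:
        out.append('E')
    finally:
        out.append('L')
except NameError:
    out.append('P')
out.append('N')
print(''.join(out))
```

Execution trace: 'V' (try body) → 'F' (inner try body) → 'W' (inner try body, no exception) → 'H' (inner finally) → 'R' (try body, no exception) → 'L' (finally) → 'N' (after the try/except). Output: VFWHRLN

Answer: VFWHRLN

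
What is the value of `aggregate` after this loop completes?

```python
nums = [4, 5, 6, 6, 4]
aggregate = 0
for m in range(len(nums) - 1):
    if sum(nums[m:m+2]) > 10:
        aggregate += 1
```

Count windows with sum > 10
`aggregate` takes the values: 0 → 1 → 2

Answer: 2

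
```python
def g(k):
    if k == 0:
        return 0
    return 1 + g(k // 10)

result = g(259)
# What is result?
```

Count of digits of 259: 3

Answer: 3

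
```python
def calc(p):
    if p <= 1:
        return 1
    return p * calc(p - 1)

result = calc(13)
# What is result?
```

calc(13) = 13 * 12 * 11 * 10 * 9 * 8 * 7 * 6 * 5 * 4 * 3 * 2 * 1 = 6227020800

Answer: 6227020800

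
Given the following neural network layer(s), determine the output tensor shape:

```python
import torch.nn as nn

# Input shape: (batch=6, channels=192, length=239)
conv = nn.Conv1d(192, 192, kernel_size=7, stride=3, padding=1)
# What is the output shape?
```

Input: (6, 192, 239) -> Output: (6, 192, 79)

Answer: (6, 192, 79)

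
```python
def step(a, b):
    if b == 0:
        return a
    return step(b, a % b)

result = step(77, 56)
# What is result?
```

step(77, 56) -> step(56, 21) -> step(21, 14) -> step(14, 7) -> step(7, 0) -> 7

Answer: 7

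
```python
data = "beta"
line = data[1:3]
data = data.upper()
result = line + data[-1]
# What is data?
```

Trace:
`data = "beta"` → data = 'beta'
`line = data[1:3]` → line = 'et'
`data = data.upper()` → data = 'BETA'
`result = line + data[-1]` → result = 'etA'
So data = 'BETA'

Answer: 'BETA'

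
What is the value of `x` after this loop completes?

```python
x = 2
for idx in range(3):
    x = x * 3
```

Multiply by 3, 3 times: 2 * 3^3 = 54
`x` takes the values: 2 → 6 → 18 → 54

Answer: 54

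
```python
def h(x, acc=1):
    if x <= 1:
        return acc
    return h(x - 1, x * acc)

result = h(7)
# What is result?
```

Accumulator trace (n, acc): (7, 1) -> (6, 7) -> (5, 42) -> (4, 210) -> (3, 840) -> (2, 2520) -> (1, 5040) -> return 5040

Answer: 5040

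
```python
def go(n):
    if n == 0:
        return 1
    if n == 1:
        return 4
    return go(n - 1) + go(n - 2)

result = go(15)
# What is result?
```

Build up from base cases: go(0)=1, go(1)=4, go(2)=5, go(3)=9, go(4)=14, go(5)=23, go(6)=37, ..., go(15)=2817

Answer: 2817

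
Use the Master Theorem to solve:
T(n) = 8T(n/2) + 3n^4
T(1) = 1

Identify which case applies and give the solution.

a=8, b=2, f(n)=3n^4. log_2(8) = 3. Since c=4 > 3 and the regularity condition holds (8(n/2)^4 = (8/2^4)n^4 with 8/2^4 < 1), Case 3 applies: T(n) = Θ(f(n)) = O(n^4).

Answer: O(n^4) - Case 3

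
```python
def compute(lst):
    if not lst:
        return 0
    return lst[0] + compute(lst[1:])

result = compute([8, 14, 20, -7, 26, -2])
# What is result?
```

8 + 14 + 20 + (-7) + 26 + (-2) + 0 = 59

Answer: 59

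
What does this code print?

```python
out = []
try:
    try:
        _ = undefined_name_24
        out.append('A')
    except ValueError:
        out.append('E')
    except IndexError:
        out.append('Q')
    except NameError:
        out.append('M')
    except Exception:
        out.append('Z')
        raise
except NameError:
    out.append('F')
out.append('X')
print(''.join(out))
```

Execution trace: 'M' (except NameError) → 'X' (after the try/except). Output: MX

Answer: MX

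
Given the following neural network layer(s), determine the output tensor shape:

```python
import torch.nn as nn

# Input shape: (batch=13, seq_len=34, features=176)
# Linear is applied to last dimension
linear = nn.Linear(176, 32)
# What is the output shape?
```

Input: (13, 34, 176) -> Output: (13, 34, 32)

Answer: (13, 34, 32)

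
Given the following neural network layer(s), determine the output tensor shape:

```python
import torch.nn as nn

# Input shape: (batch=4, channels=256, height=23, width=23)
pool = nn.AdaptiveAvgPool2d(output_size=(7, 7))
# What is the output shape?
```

Input: (4, 256, 23, 23) -> Output: (4, 256, 7, 7)

Answer: (4, 256, 7, 7)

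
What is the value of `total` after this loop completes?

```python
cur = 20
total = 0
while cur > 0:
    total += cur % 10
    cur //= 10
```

Sum digits of 20
`total` takes the values: 0 → 2

Answer: 2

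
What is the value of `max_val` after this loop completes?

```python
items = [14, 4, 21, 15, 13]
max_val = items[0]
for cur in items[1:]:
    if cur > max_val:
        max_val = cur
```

Maximum of [14, 4, 21, 15, 13]
`max_val` takes the values: 14 → 21

Answer: 21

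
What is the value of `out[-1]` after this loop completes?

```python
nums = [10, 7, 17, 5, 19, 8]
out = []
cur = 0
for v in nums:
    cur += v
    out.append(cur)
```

Cumulative sum ends at 66
`out` takes the values: [] → [10] → [10, 17] → [10, 17, 34] → [10, 17, 34, 39] → [10, 17, 34, 39, 58] → [10, 17, 34, 39, 58, 66]
So `out[-1]` = 66

Answer: 66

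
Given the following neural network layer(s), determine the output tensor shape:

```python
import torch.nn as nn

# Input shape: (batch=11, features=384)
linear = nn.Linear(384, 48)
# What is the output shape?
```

Input: (11, 384) -> Output: (11, 48)

Answer: (11, 48)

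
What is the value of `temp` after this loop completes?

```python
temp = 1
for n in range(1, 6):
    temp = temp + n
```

Start at 1, add 1 through 5
`temp` takes the values: 1 → 2 → 4 → 7 → 11 → 16

Answer: 16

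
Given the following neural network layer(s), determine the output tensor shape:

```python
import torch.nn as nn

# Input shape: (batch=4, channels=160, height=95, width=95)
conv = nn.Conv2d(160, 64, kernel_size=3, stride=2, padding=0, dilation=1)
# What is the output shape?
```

Input: (4, 160, 95, 95) -> Output: (4, 64, 47, 47)

Answer: (4, 64, 47, 47)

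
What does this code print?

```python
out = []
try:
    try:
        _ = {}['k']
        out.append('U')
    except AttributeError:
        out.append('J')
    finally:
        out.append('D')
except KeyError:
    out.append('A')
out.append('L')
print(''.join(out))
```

Execution trace: 'D' (finally) → 'A' (outer except KeyError) → 'L' (after the try/except). Output: DAL

Answer: DAL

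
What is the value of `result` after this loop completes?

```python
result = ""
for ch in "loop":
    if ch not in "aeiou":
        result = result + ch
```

Remove vowels from 'loop'
`result` takes the values: "" → "l" → "lp"

Answer: "lp"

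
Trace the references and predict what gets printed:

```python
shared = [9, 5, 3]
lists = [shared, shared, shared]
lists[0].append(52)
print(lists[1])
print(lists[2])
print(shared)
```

Key concept: list of same reference.
Step by step:
`shared = [9, 5, 3]` → shared = [9, 5, 3]
`lists = [shared, shared, shared]` → lists = [[9, 5, 3], [9, 5, 3], [9, 5, 3]]
`lists[0].append(52)` → shared = [9, 5, 3, 52]; lists = [[9, 5, 3, 52], [9, 5, 3, 52], [9, 5, 3, 52]]
`print(lists[1])` → prints [9, 5, 3, 52]
`print(lists[2])` → prints [9, 5, 3, 52]
`print(shared)` → prints [9, 5, 3, 52]

Answer:
[9, 5, 3, 52]
[9, 5, 3, 52]
[9, 5, 3, 52]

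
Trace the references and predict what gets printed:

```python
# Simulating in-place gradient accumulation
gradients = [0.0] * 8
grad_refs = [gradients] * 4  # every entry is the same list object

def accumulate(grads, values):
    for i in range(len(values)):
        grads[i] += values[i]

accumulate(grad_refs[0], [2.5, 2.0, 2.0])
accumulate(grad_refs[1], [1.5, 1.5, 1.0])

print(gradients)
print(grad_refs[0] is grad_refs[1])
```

Key concept: gradient accumulation aliasing.
Step by step:
`gradients = [0.0] * 8` → gradients = [0.0, 0.0, 0.0, 0.0, 0.0, 0.0, 0.0, 0.0]
`grad_refs = [gradients] * 4` → grad_refs = [[0.0, 0.0, 0.0, 0.0, 0.0, 0.0, 0.0, 0.0], [0.0, 0.0, 0.0, 0.0, 0.0, 0.0, 0.0, 0.0], [0.0, 0.0, 0.0, 0.0, 0.0, 0.0, 0.0, 0.0], [0.0, 0.0, 0.0, 0.0, 0.0, 0.0, 0.0, 0.0]]
`accumulate(grad_refs[0], [2.5, 2.0, 2.0])` → gradients = [2.5, 2.0, 2.0, 0.0, 0.0, 0.0, 0.0, 0.0]; grad_refs = [[2.5, 2.0, 2.0, 0.0, 0.0, 0.0, 0.0, 0.0], [2.5, 2.0, 2.0, 0.0, 0.0, 0.0, 0.0, 0.0], [2.5, 2.0, 2.0, 0.0, 0.0, 0.0, 0.0, 0.0], [2.5, 2.0, 2.0, 0.0, 0.0, 0.0, 0.0, 0.0]]
`accumulate(grad_refs[1], [1.5, 1.5, 1.0])` → gradients = [4.0, 3.5, 3.0, 0.0, 0.0, 0.0, 0.0, 0.0]; grad_refs = [[4.0, 3.5, 3.0, 0.0, 0.0, 0.0, 0.0, 0.0], [4.0, 3.5, 3.0, 0.0, 0.0, 0.0, 0.0, 0.0], [4.0, 3.5, 3.0, 0.0, 0.0, 0.0, 0.0, 0.0], [4.0, 3.5, 3.0, 0.0, 0.0, 0.0, 0.0, 0.0]]
`print(gradients)` → prints [4.0, 3.5, 3.0, 0.0, 0.0, 0.0, 0.0, 0.0]
`print(grad_refs[0] is grad_refs[1])` → prints True

Answer:
[4.0, 3.5, 3.0, 0.0, 0.0, 0.0, 0.0, 0.0]
True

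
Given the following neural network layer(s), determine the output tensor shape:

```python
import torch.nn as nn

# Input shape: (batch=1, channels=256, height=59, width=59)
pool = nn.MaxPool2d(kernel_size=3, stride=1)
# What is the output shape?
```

Input: (1, 256, 59, 59) -> Output: (1, 256, 57, 57)

Answer: (1, 256, 57, 57)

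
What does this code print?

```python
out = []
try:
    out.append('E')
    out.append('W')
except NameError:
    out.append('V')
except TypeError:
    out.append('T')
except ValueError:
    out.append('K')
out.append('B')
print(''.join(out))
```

Execution trace: 'E' (try body) → 'W' (try body, no exception) → 'B' (after the try/except). Output: EWB

Answer: EWB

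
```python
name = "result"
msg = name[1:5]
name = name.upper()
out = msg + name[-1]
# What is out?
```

Trace:
`name = "result"` → name = 'result'
`msg = name[1:5]` → msg = 'esul'
`name = name.upper()` → name = 'RESULT'
`out = msg + name[-1]` → out = 'esulT'
So out = 'esulT'

Answer: 'esulT'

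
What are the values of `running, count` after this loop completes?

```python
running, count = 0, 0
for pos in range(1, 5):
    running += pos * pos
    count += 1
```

Sum of squares and count
`running, count` takes the values: (0, 0) → (1, 0) → (1, 1) → (5, 1) → (5, 2) → (14, 2) → (14, 3) → (30, 3) → (30, 4)

Answer: 30, 4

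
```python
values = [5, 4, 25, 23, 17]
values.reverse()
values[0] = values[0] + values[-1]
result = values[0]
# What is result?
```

Trace:
`values = [5, 4, 25, 23, 17]` → values = [5, 4, 25, 23, 17]
`values.reverse()` → values = [17, 23, 25, 4, 5]
`values[0] = values[0] + values[-1]` → values = [22, 23, 25, 4, 5]
`result = values[0]` → result = 22
So result = 22

Answer: 22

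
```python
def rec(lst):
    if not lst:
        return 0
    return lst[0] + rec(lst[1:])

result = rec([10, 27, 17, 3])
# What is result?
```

10 + 27 + 17 + 3 + 0 = 57

Answer: 57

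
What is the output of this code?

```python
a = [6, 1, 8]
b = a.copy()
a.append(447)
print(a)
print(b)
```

Key concept: list.copy() creates independent copy.
Step by step:
`a = [6, 1, 8]` → a = [6, 1, 8]
`b = a.copy()` → b = [6, 1, 8]
`a.append(447)` → a = [6, 1, 8, 447]
`print(a)` → prints [6, 1, 8, 447]
`print(b)` → prints [6, 1, 8]

Answer:
[6, 1, 8, 447]
[6, 1, 8]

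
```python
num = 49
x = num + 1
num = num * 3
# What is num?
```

Trace:
`num = 49` → num = 49
`x = num + 1` → x = 50
`num = num * 3` → num = 147
So num = 147

Answer: 147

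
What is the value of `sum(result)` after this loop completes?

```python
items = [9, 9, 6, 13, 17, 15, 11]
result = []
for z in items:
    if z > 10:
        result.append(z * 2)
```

Sum of doubled values > 10
`result` takes the values: [] → [26] → [26, 34] → [26, 34, 30] → [26, 34, 30, 22]
So `sum(result)` = 112

Answer: 112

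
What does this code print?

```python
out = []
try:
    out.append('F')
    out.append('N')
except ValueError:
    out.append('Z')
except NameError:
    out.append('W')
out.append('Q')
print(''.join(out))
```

Execution trace: 'F' (try body) → 'N' (try body, no exception) → 'Q' (after the try/except). Output: FNQ

Answer: FNQ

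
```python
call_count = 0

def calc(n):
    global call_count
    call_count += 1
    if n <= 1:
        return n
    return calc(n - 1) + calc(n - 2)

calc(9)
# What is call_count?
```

Calls(n) = 1 + Calls(n-1) + Calls(n-2); Calls(0)=Calls(1)=1. For n=9 this gives 109.

Answer: 109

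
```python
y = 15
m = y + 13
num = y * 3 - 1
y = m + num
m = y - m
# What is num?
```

Trace:
`y = 15` → y = 15
`m = y + 13` → m = 28
`num = y * 3 - 1` → num = 44
`y = m + num` → y = 72
`m = y - m` → m = 44
So num = 44

Answer: 44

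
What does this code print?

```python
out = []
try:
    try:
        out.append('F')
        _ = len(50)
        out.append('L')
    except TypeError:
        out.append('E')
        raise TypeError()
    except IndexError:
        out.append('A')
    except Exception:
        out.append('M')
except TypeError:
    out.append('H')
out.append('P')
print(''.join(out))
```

Execution trace: 'F' (inner try body) → 'E' (inner except TypeError) → 'H' (outer except TypeError) → 'P' (after the try/except). Output: FEHP

Answer: FEHP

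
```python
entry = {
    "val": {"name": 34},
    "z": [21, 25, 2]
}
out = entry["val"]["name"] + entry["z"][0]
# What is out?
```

Trace:
`entry = { ...` → entry = {'val': {'name': 34}, 'z': [21, 25, 2]}
`out = entry["val"]["name"] + entry["z"][0]` → out = 55
So out = 55

Answer: 55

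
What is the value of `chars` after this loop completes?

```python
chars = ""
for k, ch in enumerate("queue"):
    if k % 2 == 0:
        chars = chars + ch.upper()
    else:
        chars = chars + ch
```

Uppercase even positions in 'queue'
`chars` takes the values: "" → "Q" → "Qu" → "QuE" → "QuEu" → "QuEuE"

Answer: "QuEuE"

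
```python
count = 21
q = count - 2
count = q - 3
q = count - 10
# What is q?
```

Trace:
`count = 21` → count = 21
`q = count - 2` → q = 19
`count = q - 3` → count = 16
`q = count - 10` → q = 6
So q = 6

Answer: 6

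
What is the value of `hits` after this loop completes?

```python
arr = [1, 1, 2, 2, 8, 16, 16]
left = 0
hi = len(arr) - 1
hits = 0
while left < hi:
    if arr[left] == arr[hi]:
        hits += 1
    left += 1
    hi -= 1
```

Count matching pairs from ends
`hits` takes the values: 0

Answer: 0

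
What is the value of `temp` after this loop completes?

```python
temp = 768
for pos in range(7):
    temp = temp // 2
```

Halve 7 times: 768 // 2^7 = 6
`temp` takes the values: 768 → 384 → 192 → 96 → 48 → 24 → 12 → 6

Answer: 6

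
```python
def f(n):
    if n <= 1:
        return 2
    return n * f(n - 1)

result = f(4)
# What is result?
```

f(4) = 4 * 3 * 2 * 2 = 48

Answer: 48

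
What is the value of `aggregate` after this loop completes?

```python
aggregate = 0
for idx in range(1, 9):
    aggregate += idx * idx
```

Sum of squares 1² to 8² = 204
`aggregate` takes the values: 0 → 1 → 5 → 14 → 30 → 55 → 91 → 140 → 204

Answer: 204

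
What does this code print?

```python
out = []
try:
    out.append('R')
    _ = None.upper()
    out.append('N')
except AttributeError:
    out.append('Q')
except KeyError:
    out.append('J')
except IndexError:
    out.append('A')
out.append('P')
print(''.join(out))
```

Execution trace: 'R' (try body) → 'Q' (except AttributeError) → 'P' (after the try/except). Output: RQP

Answer: RQP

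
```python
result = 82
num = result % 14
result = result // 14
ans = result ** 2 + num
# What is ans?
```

Trace:
`result = 82` → result = 82
`num = result % 14` → num = 12
`result = result // 14` → result = 5
`ans = result ** 2 + num` → ans = 37
So ans = 37

Answer: 37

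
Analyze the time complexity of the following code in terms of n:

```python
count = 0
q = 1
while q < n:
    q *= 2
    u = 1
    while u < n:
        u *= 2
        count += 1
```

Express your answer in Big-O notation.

Each loop level contributes: log n × log n. Multiplying the contributions gives O(log² n).

Answer: O(log² n)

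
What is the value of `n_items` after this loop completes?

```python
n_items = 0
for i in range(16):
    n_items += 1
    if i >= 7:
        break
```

Loop breaks when i reaches 7, n_items is 8
`n_items` takes the values: 0 → 1 → 2 → 3 → 4 → 5 → 6 → 7 → 8

Answer: 8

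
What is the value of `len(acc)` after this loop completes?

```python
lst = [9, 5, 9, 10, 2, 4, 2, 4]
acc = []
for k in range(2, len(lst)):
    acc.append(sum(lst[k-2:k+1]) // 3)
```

Number of 3-element averages
`acc` takes the values: [] → [7] → [7, 8] → [7, 8, 7] → [7, 8, 7, 5] → [7, 8, 7, 5, 2] → [7, 8, 7, 5, 2, 3]
So `len(acc)` = 6

Answer: 6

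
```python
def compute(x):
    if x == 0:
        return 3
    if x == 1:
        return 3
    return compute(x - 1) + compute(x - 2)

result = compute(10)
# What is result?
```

Build up from base cases: compute(0)=3, compute(1)=3, compute(2)=6, compute(3)=9, compute(4)=15, compute(5)=24, compute(6)=39, ..., compute(10)=267

Answer: 267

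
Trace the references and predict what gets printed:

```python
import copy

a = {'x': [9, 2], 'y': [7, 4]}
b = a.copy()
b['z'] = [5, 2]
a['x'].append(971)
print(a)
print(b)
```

Key concept: shallow copy of dict with mutable values.
Step by step:
`a = {'x': [9, 2], 'y': [7, 4]}` → a = {'x': [9, 2], 'y': [7, 4]}
`b = a.copy()` → b = {'x': [9, 2], 'y': [7, 4]}
`b['z'] = [5, 2]` → b = {'x': [9, 2], 'y': [7, 4], 'z': [5, 2]}
`a['x'].append(971)` → a = {'x': [9, 2, 971], 'y': [7, 4]}; b = {'x': [9, 2, 971], 'y': [7, 4], 'z': [5, 2]}
`print(a)` → prints {'x': [9, 2, 971], 'y': [7, 4]}
`print(b)` → prints {'x': [9, 2, 971], 'y': [7, 4], 'z': [5, 2]}

Answer:
{'x': [9, 2, 971], 'y': [7, 4]}
{'x': [9, 2, 971], 'y': [7, 4], 'z': [5, 2]}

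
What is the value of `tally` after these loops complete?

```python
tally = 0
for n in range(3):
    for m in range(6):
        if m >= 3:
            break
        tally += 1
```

Inner breaks at 3, outer runs 3 times
`tally` takes the values: 0 → 1 → 2 → 3 → 4 → 5 → 6 → 7 → 8 → 9

Answer: 9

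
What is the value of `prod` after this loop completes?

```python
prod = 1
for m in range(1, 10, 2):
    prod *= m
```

Product of 1, 3, 5, ... up to 9
`prod` takes the values: 1 → 3 → 15 → 105 → 945

Answer: 945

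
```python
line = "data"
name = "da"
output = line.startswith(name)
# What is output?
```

Trace:
`line = "data"` → line = 'data'
`name = "da"` → name = 'da'
`output = line.startswith(name)` → output = True
So output = True

Answer: True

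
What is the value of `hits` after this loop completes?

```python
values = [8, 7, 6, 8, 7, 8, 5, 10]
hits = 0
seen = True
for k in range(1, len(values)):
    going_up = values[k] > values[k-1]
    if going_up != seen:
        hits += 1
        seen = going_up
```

Count direction changes in [8, 7, 6, 8, 7, 8, 5, 10]
`hits` takes the values: 0 → 1 → 2 → 3 → 4 → 5 → 6

Answer: 6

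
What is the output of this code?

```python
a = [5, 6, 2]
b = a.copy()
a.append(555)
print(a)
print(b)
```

Key concept: list.copy() creates independent copy.
Step by step:
`a = [5, 6, 2]` → a = [5, 6, 2]
`b = a.copy()` → b = [5, 6, 2]
`a.append(555)` → a = [5, 6, 2, 555]
`print(a)` → prints [5, 6, 2, 555]
`print(b)` → prints [5, 6, 2]

Answer:
[5, 6, 2, 555]
[5, 6, 2]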